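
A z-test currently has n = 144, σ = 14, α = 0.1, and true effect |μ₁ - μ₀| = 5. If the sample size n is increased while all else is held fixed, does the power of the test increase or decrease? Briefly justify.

Power increases: a larger n shrinks the standard error σ/√n, moving the sampling distribution under H₁ further from the critical value.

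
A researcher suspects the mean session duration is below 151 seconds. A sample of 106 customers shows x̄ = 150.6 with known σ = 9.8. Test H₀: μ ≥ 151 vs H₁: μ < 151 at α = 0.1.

z = -0.42. Critical value: -1.28. Fail to reject H₀.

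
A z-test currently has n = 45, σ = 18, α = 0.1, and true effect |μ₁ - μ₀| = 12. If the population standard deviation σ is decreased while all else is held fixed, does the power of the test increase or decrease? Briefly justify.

Power increases: a smaller σ shrinks the standard error σ/√n, moving the sampling distribution under H₁ further from the critical value.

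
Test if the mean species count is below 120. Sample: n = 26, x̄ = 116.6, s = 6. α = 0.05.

t = (116.6 - 120)/(6/√26) = -2.889, df = 25. Critical t = -1.708. Reject H₀.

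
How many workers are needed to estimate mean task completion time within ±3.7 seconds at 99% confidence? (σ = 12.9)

n = (z*σ/E)² = (2.576×12.9/3.7)² = 80.7 → n = 81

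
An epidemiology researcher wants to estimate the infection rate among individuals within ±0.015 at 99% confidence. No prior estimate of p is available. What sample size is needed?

Conservative approach: use p = 0.5 (maximizes p(1-p) = 0.25). n = z²(0.25)/E² = 2.576²×0.25/0.015² = 7373.1 → n = 7374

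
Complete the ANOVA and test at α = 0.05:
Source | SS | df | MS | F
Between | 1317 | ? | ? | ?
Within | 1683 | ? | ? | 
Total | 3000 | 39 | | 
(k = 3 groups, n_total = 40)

df_between = 2, df_within = 37. MS_between = 658.5, MS_within = 45.49. F = 14.477, F_crit ≈ 3.252. Reject H₀.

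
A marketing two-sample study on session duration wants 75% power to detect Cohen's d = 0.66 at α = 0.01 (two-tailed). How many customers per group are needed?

z_{α/2} = 2.576, z_β = Φ⁻¹(0.75) = 0.674. For medium effect (d = 0.66): n per group = 2(z_{α/2} + z_β)²/d² = 2(2.576 + 0.674)²/0.66² = 48.5 → 49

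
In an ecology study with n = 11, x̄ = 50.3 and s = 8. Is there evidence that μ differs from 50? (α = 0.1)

t = (x̄ - μ₀)/(s/√n) = (50.3 - 50)/(8/√11) = 0.124. df = 10, critical t = ±1.812. Fail to reject H₀.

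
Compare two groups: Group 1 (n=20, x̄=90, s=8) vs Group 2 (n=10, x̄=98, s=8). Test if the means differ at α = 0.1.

Pooled sp = 8.0. t = -2.582, df = 28. Critical t = ±1.701. Reject H₀.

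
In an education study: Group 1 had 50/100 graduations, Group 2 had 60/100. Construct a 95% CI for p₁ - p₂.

p̂₁ = 0.5, p̂₂ = 0.6. Difference = -0.1. CI = (-0.237, 0.037)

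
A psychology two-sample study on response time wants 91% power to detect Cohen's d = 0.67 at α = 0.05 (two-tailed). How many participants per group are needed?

z_{α/2} = 1.96, z_β = Φ⁻¹(0.91) = 1.341. For medium effect (d = 0.67): n per group = 2(z_{α/2} + z_β)²/d² = 2(1.96 + 1.341)²/0.67² = 48.5 → 49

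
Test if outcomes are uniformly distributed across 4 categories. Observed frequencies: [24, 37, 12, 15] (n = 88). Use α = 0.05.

Expected = 22 each. χ² = Σ(O-E)²/E = 17.182. df = 3, critical value = 7.815. Reject H₀.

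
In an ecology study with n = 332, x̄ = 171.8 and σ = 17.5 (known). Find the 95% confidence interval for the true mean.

CI = x̄ ± z*(σ/√n) = 171.8 ± 1.96(17.5/√332) = 171.8 ± 1.88 = (169.92, 173.68)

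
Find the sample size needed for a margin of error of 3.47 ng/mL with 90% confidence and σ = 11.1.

n = (z*σ/E)² = (1.645×11.1/3.47)² = 27.7 → n = 28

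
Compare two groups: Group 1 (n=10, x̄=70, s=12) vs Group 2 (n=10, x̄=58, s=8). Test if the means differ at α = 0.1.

Pooled sp = 10.2. t = 2.631, df = 18. Critical t = ±1.734. Reject H₀.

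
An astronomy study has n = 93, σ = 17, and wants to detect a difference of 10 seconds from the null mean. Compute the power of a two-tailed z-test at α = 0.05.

SE = σ/√n = 17/√93 = 1.763. Non-centrality λ = d/SE = 10/1.763 = 5.673. Power ≈ Φ(λ - z_{α/2}) = Φ(5.673 - 1.96) = Φ(3.713) = 1.0.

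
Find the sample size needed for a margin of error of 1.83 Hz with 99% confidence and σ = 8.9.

n = (z*σ/E)² = (2.576×8.9/1.83)² = 157.0 → n = 157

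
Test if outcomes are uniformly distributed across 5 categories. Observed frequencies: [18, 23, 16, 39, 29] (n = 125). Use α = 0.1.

Expected = 25 each. χ² = Σ(O-E)²/E = 13.84. df = 4, critical value = 7.779. Reject H₀.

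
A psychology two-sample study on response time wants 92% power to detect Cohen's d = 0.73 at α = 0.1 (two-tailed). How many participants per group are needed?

z_{α/2} = 1.645, z_β = Φ⁻¹(0.92) = 1.405. For medium effect (d = 0.73): n per group = 2(z_{α/2} + z_β)²/d² = 2(1.645 + 1.405)²/0.73² = 34.9 → 35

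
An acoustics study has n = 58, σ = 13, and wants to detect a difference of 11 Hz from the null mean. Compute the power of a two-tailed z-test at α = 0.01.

SE = σ/√n = 13/√58 = 1.707. Non-centrality λ = d/SE = 11/1.707 = 6.444. Power ≈ Φ(λ - z_{α/2}) = Φ(6.444 - 2.576) = Φ(3.868) = 1.0.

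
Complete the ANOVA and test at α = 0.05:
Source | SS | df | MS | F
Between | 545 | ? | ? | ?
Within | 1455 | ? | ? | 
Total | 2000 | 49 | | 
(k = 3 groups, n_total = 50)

df_between = 2, df_within = 47. MS_between = 272.5, MS_within = 30.96. F = 8.802, F_crit ≈ 3.195. Reject H₀.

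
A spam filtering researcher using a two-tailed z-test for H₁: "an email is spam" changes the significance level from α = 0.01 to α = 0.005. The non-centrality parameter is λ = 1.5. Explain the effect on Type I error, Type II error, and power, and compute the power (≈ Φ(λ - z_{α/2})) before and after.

Decreasing α from 0.01 to 0.005:
• Type I error rate decreases (α is the Type I rate by definition).
• Critical value moves from z_{α/2} = 2.576 to 2.807, so power = Φ(λ - z_{α/2}) goes from Φ(1.5 - 2.576) = 0.141 to Φ(1.5 - 2.807) = 0.096.
• Type II error rate β = 1 - power therefore increases (0.859 → 0.904).
Appropriate when false positives are costly — here, a legitimate email is sent to the spam folder and the user misses it.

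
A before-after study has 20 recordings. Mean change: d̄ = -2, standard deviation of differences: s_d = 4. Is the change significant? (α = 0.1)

t = d̄/(s_d/√n) = -2/(4/√20) = -2.236. df = 19, critical t = ±1.729. Reject H₀.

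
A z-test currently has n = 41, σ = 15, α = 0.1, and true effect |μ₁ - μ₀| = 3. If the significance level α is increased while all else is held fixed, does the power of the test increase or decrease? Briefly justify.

Power increases: a larger α lowers the critical value, so more of the H₁ sampling distribution falls in the rejection region.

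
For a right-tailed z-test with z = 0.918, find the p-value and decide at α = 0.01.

p = P(Z > 0.918) = 1 - Φ(0.918) ≈ 0.1793. Since p ≥ 0.01, fail to reject H₀ (not significant) at α = 0.01.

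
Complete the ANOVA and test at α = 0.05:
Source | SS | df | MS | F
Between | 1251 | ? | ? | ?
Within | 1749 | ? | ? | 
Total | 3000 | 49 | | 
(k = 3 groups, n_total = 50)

df_between = 2, df_within = 47. MS_between = 625.5, MS_within = 37.21. F = 16.809, F_crit ≈ 3.195. Reject H₀.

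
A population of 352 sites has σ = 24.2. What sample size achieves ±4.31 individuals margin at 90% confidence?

Without FPC: n₀ = (1.645×24.2/4.31)² = 85.312. With FPC: n = n₀N/(n₀+N-1) = 68.8 → n = 69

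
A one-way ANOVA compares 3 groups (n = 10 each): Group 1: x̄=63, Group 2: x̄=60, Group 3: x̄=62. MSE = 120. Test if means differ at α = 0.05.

Grand mean = 61.67. SS_between = 46.67, MS_between = 23.33. F = 0.194, F_crit ≈ 3.354. Fail to reject H₀.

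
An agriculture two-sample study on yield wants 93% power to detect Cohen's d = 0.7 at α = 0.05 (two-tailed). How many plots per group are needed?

z_{α/2} = 1.96, z_β = Φ⁻¹(0.93) = 1.476. For medium effect (d = 0.7): n per group = 2(z_{α/2} + z_β)²/d² = 2(1.96 + 1.476)²/0.7² = 48.2 → 49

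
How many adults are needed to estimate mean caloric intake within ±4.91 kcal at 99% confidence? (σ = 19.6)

n = (z*σ/E)² = (2.576×19.6/4.91)² = 105.7 → n = 106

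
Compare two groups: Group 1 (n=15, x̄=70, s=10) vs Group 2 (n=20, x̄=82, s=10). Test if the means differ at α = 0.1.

Pooled sp = 10.0. t = -3.513, df = 33. Critical t = ±1.692. Reject H₀.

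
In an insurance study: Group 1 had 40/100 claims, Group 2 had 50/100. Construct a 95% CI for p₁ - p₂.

p̂₁ = 0.4, p̂₂ = 0.5. Difference = -0.1. CI = (-0.237, 0.037)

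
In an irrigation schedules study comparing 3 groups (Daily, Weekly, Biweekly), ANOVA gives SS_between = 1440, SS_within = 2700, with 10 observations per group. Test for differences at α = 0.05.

df_between = 2, df_within = 27. F = MS_between/MS_within = 720.0/100.0 = 7.2. F_crit ≈ 3.354. Reject H₀. At least one mean differs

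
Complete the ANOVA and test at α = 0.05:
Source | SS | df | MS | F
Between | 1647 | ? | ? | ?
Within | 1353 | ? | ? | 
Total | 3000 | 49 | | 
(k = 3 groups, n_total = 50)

df_between = 2, df_within = 47. MS_between = 823.5, MS_within = 28.79. F = 28.606, F_crit ≈ 3.195. Reject H₀.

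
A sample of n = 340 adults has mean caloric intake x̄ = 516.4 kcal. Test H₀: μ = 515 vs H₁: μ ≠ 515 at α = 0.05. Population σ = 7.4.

z = (x̄ - μ₀)/(σ/√n) = (516.4 - 515)/(7.4/√340) = 3.488. Critical value: ±1.96. Since |3.488| > 1.96, Reject H₀.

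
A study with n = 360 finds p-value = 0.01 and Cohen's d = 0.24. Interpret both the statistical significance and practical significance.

Statistically significant (p = 0.01 < 0.05). Cohen's d = 0.24 indicates a small effect size. Both statistical and practical significance should be considered.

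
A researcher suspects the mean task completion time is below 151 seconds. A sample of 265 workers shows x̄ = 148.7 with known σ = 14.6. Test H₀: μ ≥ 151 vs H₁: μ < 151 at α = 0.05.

z = -2.564. Critical value: -1.645. Reject H₀.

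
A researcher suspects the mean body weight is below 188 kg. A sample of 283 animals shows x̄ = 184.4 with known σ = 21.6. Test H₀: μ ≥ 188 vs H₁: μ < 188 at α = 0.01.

z = -2.804. Critical value: -2.33. Reject H₀.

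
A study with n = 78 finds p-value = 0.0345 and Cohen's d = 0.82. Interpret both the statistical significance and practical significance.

Statistically significant (p = 0.0345 < 0.05). Cohen's d = 0.82 indicates a large effect size. Both statistical and practical significance should be considered.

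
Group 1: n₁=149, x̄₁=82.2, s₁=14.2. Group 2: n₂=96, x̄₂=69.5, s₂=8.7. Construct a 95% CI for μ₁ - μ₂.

Difference = 12.7. SE = √(14.2²/149 + 8.7²/96) = 1.463. CI = (9.83, 15.57)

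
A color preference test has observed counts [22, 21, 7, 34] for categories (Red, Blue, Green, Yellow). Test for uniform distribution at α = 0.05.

Expected = 21 each. χ² = Σ(O-E)²/E = 17.429. df = 3, critical value = 7.815. Reject H₀.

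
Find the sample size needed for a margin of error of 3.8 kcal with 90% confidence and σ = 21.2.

n = (z*σ/E)² = (1.645×21.2/3.8)² = 84.2 → n = 85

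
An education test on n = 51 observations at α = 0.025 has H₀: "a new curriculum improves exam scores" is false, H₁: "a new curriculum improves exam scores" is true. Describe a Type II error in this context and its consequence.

Type II error: failing to reject H₀ when it is false — concluding that a new curriculum improves exam scores is not supported when in fact it is. Consequence: keeping the old curriculum when the new one would have helped students.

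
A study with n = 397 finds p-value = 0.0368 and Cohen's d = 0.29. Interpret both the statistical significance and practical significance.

Statistically significant (p = 0.0368 < 0.05). Cohen's d = 0.29 indicates a small effect size. Both statistical and practical significance should be considered.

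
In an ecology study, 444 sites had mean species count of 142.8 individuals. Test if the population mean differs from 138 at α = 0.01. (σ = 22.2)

z = (x̄ - μ₀)/(σ/√n) = (142.8 - 138)/(22.2/√444) = 4.556. Critical value: ±2.576. Since |4.556| > 2.576, Reject H₀.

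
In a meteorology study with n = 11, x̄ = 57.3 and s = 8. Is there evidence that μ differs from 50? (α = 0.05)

t = (x̄ - μ₀)/(s/√n) = (57.3 - 50)/(8/√11) = 3.026. df = 10, critical t = ±2.228. Reject H₀.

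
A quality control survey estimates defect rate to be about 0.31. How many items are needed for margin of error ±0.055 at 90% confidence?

n = z²p(1-p)/E² = 1.645²×0.31×0.69/0.055² = 191.3 → n = 192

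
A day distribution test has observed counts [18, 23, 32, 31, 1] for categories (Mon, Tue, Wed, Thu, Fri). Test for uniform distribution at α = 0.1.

Expected = 21 each. χ² = Σ(O-E)²/E = 30.19. df = 4, critical value = 7.779. Reject H₀.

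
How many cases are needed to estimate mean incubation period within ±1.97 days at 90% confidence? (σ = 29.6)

n = (z*σ/E)² = (1.645×29.6/1.97)² = 610.9 → n = 611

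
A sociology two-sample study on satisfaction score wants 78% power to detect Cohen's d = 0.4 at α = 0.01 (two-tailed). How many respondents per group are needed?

z_{α/2} = 2.576, z_β = Φ⁻¹(0.78) = 0.772. For small effect (d = 0.4): n per group = 2(z_{α/2} + z_β)²/d² = 2(2.576 + 0.772)²/0.4² = 140.1 → 141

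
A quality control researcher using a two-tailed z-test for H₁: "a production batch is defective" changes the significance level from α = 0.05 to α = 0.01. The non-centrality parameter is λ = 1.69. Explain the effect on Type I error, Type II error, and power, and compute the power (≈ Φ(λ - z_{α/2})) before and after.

Decreasing α from 0.05 to 0.01:
• Type I error rate decreases (α is the Type I rate by definition).
• Critical value moves from z_{α/2} = 1.96 to 2.576, so power = Φ(λ - z_{α/2}) goes from Φ(1.69 - 1.96) = 0.394 to Φ(1.69 - 2.576) = 0.188.
• Type II error rate β = 1 - power therefore increases (0.606 → 0.812).
Appropriate when false positives are costly — here, scrapping a good batch — wasted material and cost for no reason.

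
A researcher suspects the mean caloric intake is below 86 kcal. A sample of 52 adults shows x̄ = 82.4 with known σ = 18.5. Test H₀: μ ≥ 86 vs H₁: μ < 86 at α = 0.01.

z = -1.403. Critical value: -2.33. Fail to reject H₀.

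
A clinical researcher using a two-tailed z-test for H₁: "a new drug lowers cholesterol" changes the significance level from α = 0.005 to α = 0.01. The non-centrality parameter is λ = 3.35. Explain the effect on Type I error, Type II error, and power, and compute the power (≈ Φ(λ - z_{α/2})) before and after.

Increasing α from 0.005 to 0.01:
• Type I error rate increases (α is the Type I rate by definition).
• Critical value moves from z_{α/2} = 2.807 to 2.576, so power = Φ(λ - z_{α/2}) goes from Φ(3.35 - 2.807) = 0.706 to Φ(3.35 - 2.576) = 0.781.
• Type II error rate β = 1 - power therefore decreases (0.294 → 0.219).
Appropriate when false negatives are costly — here, shelving an effective drug — patients miss out on a treatment that would have helped.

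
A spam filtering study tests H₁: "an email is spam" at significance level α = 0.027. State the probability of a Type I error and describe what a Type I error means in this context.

P(Type I error) = α = 0.027. A Type I error is rejecting H₀ when H₀ is actually true (false positive) — here, concluding that an email is spam when in fact this is not the case. Consequence: a legitimate email is sent to the spam folder and the user misses it.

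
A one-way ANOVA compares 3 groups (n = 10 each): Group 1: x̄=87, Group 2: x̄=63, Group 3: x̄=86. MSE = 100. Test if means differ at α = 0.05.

Grand mean = 78.67. SS_between = 3686.67, MS_between = 1843.33. F = 18.433, F_crit ≈ 3.354. Reject H₀.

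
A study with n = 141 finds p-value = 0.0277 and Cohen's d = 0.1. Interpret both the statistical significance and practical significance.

Statistically significant (p = 0.0277 < 0.05). Cohen's d = 0.1 indicates a very small effect size. Both statistical and practical significance should be considered.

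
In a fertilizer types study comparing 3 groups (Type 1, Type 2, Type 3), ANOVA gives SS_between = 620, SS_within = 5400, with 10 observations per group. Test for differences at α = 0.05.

df_between = 2, df_within = 27. F = MS_between/MS_within = 310.0/200.0 = 1.55. F_crit ≈ 3.354. Fail to reject H₀.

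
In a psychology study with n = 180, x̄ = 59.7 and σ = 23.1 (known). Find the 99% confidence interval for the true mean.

CI = x̄ ± z*(σ/√n) = 59.7 ± 2.576(23.1/√180) = 59.7 ± 4.44 = (55.26, 64.14)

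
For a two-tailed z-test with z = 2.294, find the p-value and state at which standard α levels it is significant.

p = 2·P(Z > |2.294|) = 2·(1 - Φ(2.294)) ≈ 0.0218. Significant at α = 0.1; Significant at α = 0.05.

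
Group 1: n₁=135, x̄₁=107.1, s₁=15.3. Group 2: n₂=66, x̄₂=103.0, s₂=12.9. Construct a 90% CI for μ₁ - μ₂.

Difference = 4.1. SE = √(15.3²/135 + 12.9²/66) = 2.063. CI = (0.71, 7.49)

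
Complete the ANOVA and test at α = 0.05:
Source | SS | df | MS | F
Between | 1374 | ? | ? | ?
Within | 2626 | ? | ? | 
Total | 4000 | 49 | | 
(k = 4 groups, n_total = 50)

df_between = 3, df_within = 46. MS_between = 458.0, MS_within = 57.09. F = 8.023, F_crit ≈ 2.807. Reject H₀.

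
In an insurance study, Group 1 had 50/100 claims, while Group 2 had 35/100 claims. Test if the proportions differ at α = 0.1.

p̂₁ = 0.5, p̂₂ = 0.35, pooled p̂ = 0.425. z = 2.146. Critical: ±1.645. Reject H₀.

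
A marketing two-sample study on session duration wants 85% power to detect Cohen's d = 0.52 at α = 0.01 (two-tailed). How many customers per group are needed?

z_{α/2} = 2.576, z_β = Φ⁻¹(0.85) = 1.036. For medium effect (d = 0.52): n per group = 2(z_{α/2} + z_β)²/d² = 2(2.576 + 1.036)²/0.52² = 96.5 → 97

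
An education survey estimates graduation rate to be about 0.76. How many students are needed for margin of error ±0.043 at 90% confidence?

n = z²p(1-p)/E² = 1.645²×0.76×0.24/0.043² = 266.9 → n = 267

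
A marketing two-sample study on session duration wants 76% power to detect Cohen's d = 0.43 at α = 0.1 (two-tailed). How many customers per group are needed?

z_{α/2} = 1.645, z_β = Φ⁻¹(0.76) = 0.706. For small effect (d = 0.43): n per group = 2(z_{α/2} + z_β)²/d² = 2(1.645 + 0.706)²/0.43² = 59.8 → 60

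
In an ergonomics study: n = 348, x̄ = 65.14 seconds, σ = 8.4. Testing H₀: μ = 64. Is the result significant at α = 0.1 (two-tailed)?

z = (65.14 - 64)/(8.4/√348) = 2.532. Since |z| > 1.645, significant at α = 0.1.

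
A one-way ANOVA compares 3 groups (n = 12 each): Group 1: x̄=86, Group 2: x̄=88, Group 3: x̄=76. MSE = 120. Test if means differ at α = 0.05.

Grand mean = 83.33. SS_between = 992.0, MS_between = 496.0. F = 4.133, F_crit ≈ 3.285. Reject H₀.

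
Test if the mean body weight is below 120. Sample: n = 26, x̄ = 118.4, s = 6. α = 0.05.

t = (118.4 - 120)/(6/√26) = -1.36, df = 25. Critical t = -1.708. Fail to reject H₀.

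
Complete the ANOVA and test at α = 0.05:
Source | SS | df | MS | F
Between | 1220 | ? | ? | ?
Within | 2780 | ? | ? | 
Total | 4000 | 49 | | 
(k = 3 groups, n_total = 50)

df_between = 2, df_within = 47. MS_between = 610.0, MS_within = 59.15. F = 10.313, F_crit ≈ 3.195. Reject H₀.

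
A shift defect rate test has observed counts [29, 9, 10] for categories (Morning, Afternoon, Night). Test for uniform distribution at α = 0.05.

Expected = 16 each. χ² = Σ(O-E)²/E = 15.875. df = 2, critical value = 5.991. Reject H₀.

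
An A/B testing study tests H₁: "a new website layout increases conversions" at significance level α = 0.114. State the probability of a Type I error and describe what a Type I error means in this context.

P(Type I error) = α = 0.114. A Type I error is rejecting H₀ when H₀ is actually true (false positive) — here, concluding that a new website layout increases conversions when in fact this is not the case. Consequence: rolling out a layout that doesn't actually help — wasted engineering effort.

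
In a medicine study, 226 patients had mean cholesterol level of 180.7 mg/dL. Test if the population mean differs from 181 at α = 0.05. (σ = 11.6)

z = (x̄ - μ₀)/(σ/√n) = (180.7 - 181)/(11.6/√226) = -0.389. Critical value: ±1.96. Since |-0.389| ≤ 1.96, Fail to reject H₀.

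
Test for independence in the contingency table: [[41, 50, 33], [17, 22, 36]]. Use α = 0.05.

χ² = 9.458. df = 2, critical = 5.991. Reject H₀. Variables are dependent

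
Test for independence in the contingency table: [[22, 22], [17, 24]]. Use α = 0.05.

χ² = 0.623. df = 1, critical = 3.841. Fail to reject H₀. No evidence of dependence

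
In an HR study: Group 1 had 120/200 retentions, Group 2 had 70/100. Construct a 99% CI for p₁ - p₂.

p̂₁ = 0.6, p̂₂ = 0.7. Difference = -0.1. CI = (-0.248, 0.048)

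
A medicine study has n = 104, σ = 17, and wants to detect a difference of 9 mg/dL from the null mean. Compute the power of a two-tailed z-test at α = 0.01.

SE = σ/√n = 17/√104 = 1.667. Non-centrality λ = d/SE = 9/1.667 = 5.399. Power ≈ Φ(λ - z_{α/2}) = Φ(5.399 - 2.576) = Φ(2.823) = 0.998.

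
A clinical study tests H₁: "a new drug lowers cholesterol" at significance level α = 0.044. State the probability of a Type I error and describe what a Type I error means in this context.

P(Type I error) = α = 0.044. A Type I error is rejecting H₀ when H₀ is actually true (false positive) — here, concluding that a new drug lowers cholesterol when in fact this is not the case. Consequence: approving an ineffective drug — patients take a useless medication and may skip effective alternatives.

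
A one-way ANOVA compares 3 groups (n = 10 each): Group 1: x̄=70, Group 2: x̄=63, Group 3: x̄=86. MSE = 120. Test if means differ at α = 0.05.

Grand mean = 73.0. SS_between = 2780.0, MS_between = 1390.0. F = 11.583, F_crit ≈ 3.354. Reject H₀.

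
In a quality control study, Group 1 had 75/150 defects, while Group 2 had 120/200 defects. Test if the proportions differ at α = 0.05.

p̂₁ = 0.5, p̂₂ = 0.6, pooled p̂ = 0.557. z = -1.864. Critical: ±1.96. Fail to reject H₀.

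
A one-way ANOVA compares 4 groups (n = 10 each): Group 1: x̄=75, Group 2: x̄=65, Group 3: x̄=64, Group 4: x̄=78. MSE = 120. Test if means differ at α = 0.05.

Grand mean = 70.5. SS_between = 1490.0, MS_between = 496.67. F = 4.139, F_crit ≈ 2.866. Reject H₀.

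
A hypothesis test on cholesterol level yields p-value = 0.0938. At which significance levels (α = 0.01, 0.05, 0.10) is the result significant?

p = 0.0938. Significant at: α = 0.1.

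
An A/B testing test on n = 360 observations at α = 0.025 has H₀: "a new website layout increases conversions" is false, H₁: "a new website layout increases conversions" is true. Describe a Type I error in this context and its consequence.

Type I error: rejecting H₀ when it is true — concluding that a new website layout increases conversions when in fact it is not. Consequence: rolling out a layout that doesn't actually help — wasted engineering effort.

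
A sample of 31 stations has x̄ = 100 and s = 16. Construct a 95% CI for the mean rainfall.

CI = x̄ ± t*(s/√n) = 100 ± 2.042(16/√31) = (94.13, 105.87)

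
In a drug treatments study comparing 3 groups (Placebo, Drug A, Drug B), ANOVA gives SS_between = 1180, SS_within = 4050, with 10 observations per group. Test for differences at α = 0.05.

df_between = 2, df_within = 27. F = MS_between/MS_within = 590.0/150.0 = 3.933. F_crit ≈ 3.354. Reject H₀. At least one mean differs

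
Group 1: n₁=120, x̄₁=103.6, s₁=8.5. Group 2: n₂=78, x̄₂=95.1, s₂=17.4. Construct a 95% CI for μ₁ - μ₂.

Difference = 8.5. SE = √(8.5²/120 + 17.4²/78) = 2.117. CI = (4.35, 12.65)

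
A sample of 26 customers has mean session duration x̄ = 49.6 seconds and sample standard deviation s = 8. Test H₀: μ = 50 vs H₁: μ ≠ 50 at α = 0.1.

t = (x̄ - μ₀)/(s/√n) = (49.6 - 50)/(8/√26) = -0.255. df = 25, critical t = ±1.708. Fail to reject H₀.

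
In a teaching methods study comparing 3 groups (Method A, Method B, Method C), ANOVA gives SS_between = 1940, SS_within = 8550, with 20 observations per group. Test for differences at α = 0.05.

df_between = 2, df_within = 57. F = MS_between/MS_within = 970.0/150.0 = 6.467. F_crit ≈ 3.159. Reject H₀. At least one mean differs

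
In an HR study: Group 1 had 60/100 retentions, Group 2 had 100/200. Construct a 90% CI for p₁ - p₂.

p̂₁ = 0.6, p̂₂ = 0.5. Difference = 0.1. CI = (0.001, 0.199)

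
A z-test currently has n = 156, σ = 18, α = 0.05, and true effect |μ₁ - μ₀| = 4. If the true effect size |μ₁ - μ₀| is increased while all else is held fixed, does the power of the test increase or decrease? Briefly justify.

Power increases: a larger true effect increases the non-centrality λ = |μ₁ - μ₀|/(σ/√n).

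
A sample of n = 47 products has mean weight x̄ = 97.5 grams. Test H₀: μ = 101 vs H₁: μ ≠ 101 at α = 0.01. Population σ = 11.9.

z = (x̄ - μ₀)/(σ/√n) = (97.5 - 101)/(11.9/√47) = -2.016. Critical value: ±2.576. Since |-2.016| ≤ 2.576, Fail to reject H₀.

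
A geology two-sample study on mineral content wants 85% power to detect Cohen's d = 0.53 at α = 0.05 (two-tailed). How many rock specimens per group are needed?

z_{α/2} = 1.96, z_β = Φ⁻¹(0.85) = 1.036. For medium effect (d = 0.53): n per group = 2(z_{α/2} + z_β)²/d² = 2(1.96 + 1.036)²/0.53² = 63.9 → 64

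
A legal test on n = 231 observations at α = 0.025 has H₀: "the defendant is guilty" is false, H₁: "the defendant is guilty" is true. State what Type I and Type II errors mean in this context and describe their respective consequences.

Type I (false positive): concluding that the defendant is guilty when it is not — convicting an innocent person. Type II (false negative): failing to conclude that the defendant is guilty when it is — acquitting a guilty person. Which is costlier depends on domain priorities and is a judgement call rather than a statistical fact.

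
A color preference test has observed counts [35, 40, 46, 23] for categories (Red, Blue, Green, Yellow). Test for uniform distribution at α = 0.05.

Expected = 36 each. χ² = Σ(O-E)²/E = 7.944. df = 3, critical value = 7.815. Reject H₀.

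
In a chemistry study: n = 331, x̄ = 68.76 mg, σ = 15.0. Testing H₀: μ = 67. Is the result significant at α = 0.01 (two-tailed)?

z = (68.76 - 67)/(15.0/√331) = 2.135. Since |z| ≤ 2.576, not significant at α = 0.01.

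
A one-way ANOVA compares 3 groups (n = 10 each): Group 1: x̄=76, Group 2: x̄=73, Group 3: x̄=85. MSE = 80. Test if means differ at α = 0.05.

Grand mean = 78.0. SS_between = 780.0, MS_between = 390.0. F = 4.875, F_crit ≈ 3.354. Reject H₀.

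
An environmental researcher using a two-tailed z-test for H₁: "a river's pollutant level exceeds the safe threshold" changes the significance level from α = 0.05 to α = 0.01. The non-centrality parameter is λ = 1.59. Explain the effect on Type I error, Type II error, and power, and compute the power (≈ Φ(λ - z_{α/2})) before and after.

Decreasing α from 0.05 to 0.01:
• Type I error rate decreases (α is the Type I rate by definition).
• Critical value moves from z_{α/2} = 1.96 to 2.576, so power = Φ(λ - z_{α/2}) goes from Φ(1.59 - 1.96) = 0.356 to Φ(1.59 - 2.576) = 0.162.
• Type II error rate β = 1 - power therefore increases (0.644 → 0.838).
Appropriate when false positives are costly — here, shutting down a compliant factory unnecessarily.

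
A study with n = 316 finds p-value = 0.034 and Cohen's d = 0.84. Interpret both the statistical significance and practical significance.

Statistically significant (p = 0.034 < 0.05). Cohen's d = 0.84 indicates a large effect size. Both statistical and practical significance should be considered.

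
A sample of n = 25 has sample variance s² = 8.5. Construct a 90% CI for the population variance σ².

df = 24. χ²_{0.05} = 36.415, χ²_{0.95} = 13.848. CI for σ² = ((n-1)s²/χ²_{α/2}, (n-1)s²/χ²_{1-α/2}) = (24·8.5/36.415, 24·8.5/13.848) = (5.6, 14.73)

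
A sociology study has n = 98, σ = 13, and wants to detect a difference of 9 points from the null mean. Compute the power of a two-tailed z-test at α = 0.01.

SE = σ/√n = 13/√98 = 1.313. Non-centrality λ = d/SE = 9/1.313 = 6.853. Power ≈ Φ(λ - z_{α/2}) = Φ(6.853 - 2.576) = Φ(4.277) = 1.0.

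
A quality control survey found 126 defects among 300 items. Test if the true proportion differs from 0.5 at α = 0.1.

p̂ = 0.42, p₀ = 0.5. z = (p̂ - p₀)/√(p₀(1-p₀)/n) = -2.771. Critical: ±1.645. Reject H₀.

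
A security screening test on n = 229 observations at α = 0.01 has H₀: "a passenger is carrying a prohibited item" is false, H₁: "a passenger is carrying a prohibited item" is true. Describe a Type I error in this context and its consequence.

Type I error: rejecting H₀ when it is true — concluding that a passenger is carrying a prohibited item when in fact it is not. Consequence: detaining an innocent passenger — delay and inconvenience.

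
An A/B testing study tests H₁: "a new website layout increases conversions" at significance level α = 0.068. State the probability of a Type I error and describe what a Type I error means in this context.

P(Type I error) = α = 0.068. A Type I error is rejecting H₀ when H₀ is actually true (false positive) — here, concluding that a new website layout increases conversions when in fact this is not the case. Consequence: rolling out a layout that doesn't actually help — wasted engineering effort.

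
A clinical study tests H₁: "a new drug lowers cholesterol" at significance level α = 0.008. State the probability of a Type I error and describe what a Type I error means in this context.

P(Type I error) = α = 0.008. A Type I error is rejecting H₀ when H₀ is actually true (false positive) — here, concluding that a new drug lowers cholesterol when in fact this is not the case. Consequence: approving an ineffective drug — patients take a useless medication and may skip effective alternatives.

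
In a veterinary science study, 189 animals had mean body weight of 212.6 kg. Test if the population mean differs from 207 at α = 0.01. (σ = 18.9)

z = (x̄ - μ₀)/(σ/√n) = (212.6 - 207)/(18.9/√189) = 4.073. Critical value: ±2.576. Since |4.073| > 2.576, Reject H₀.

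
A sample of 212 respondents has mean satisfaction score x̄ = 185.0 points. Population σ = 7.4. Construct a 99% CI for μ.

CI = x̄ ± z*(σ/√n) = 185.0 ± 2.576(7.4/√212) = 185.0 ± 1.31 = (183.69, 186.31)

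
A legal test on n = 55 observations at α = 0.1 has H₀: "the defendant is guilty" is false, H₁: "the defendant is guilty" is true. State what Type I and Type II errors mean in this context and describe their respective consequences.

Type I (false positive): concluding that the defendant is guilty when it is not — convicting an innocent person. Type II (false negative): failing to conclude that the defendant is guilty when it is — acquitting a guilty person. Which is costlier depends on domain priorities and is a judgement call rather than a statistical fact.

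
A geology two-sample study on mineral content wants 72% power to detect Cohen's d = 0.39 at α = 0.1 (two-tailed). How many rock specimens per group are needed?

z_{α/2} = 1.645, z_β = Φ⁻¹(0.72) = 0.583. For small effect (d = 0.39): n per group = 2(z_{α/2} + z_β)²/d² = 2(1.645 + 0.583)²/0.39² = 65.3 → 66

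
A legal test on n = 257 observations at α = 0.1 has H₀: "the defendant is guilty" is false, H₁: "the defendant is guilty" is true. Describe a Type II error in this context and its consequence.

Type II error: failing to reject H₀ when it is false — concluding that the defendant is guilty is not supported when in fact it is. Consequence: acquitting a guilty person.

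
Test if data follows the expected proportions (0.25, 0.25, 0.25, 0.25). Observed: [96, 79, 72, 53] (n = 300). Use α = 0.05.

Expected: [75.0, 75.0, 75.0, 75.0]. χ² = 12.667. df = 3, critical = 7.815. Reject H₀.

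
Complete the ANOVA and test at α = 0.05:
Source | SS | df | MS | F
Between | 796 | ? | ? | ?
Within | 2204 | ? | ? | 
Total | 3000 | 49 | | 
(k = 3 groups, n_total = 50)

df_between = 2, df_within = 47. MS_between = 398.0, MS_within = 46.89. F = 8.487, F_crit ≈ 3.195. Reject H₀.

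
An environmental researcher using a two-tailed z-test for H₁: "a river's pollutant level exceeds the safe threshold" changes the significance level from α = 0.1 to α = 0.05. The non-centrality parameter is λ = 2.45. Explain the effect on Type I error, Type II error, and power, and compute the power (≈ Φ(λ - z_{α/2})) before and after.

Decreasing α from 0.1 to 0.05:
• Type I error rate decreases (α is the Type I rate by definition).
• Critical value moves from z_{α/2} = 1.645 to 1.96, so power = Φ(λ - z_{α/2}) goes from Φ(2.45 - 1.645) = 0.79 to Φ(2.45 - 1.96) = 0.688.
• Type II error rate β = 1 - power therefore increases (0.21 → 0.312).
Appropriate when false positives are costly — here, shutting down a compliant factory unnecessarily.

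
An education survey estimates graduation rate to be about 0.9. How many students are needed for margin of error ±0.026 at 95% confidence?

n = z²p(1-p)/E² = 1.96²×0.9×0.1/0.026² = 511.5 → n = 512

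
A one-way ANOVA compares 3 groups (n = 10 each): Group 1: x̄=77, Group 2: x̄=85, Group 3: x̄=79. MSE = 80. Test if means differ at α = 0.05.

Grand mean = 80.33. SS_between = 346.67, MS_between = 173.33. F = 2.167, F_crit ≈ 3.354. Fail to reject H₀.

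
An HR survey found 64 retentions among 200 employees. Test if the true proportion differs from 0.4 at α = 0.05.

p̂ = 0.32, p₀ = 0.4. z = (p̂ - p₀)/√(p₀(1-p₀)/n) = -2.309. Critical: ±1.96. Reject H₀.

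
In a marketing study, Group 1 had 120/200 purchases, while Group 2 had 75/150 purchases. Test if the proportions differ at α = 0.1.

p̂₁ = 0.6, p̂₂ = 0.5, pooled p̂ = 0.557. z = 1.864. Critical: ±1.645. Reject H₀.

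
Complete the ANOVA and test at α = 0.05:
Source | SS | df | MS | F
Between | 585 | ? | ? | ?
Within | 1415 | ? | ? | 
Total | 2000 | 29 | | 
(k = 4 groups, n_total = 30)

df_between = 3, df_within = 26. MS_between = 195.0, MS_within = 54.42. F = 3.583, F_crit ≈ 2.975. Reject H₀.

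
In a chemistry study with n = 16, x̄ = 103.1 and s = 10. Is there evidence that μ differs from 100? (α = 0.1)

t = (x̄ - μ₀)/(s/√n) = (103.1 - 100)/(10/√16) = 1.24. df = 15, critical t = ±1.753. Fail to reject H₀.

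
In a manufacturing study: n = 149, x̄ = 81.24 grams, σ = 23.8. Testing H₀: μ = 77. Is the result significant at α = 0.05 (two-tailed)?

z = (81.24 - 77)/(23.8/√149) = 2.175. Since |z| > 1.96, significant at α = 0.05.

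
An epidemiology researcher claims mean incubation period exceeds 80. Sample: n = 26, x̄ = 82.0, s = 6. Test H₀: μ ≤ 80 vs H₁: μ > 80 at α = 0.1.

t = (82.0 - 80)/(6/√26) = 1.7, df = 25. Critical t = 1.316. Reject H₀.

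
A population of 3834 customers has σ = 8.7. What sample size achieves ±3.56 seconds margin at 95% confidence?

Without FPC: n₀ = (1.96×8.7/3.56)² = 22.943. With FPC: n = n₀N/(n₀+N-1) = 22.8 → n = 23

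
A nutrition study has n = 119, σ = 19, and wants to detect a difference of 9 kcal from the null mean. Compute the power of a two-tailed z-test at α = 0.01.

SE = σ/√n = 19/√119 = 1.742. Non-centrality λ = d/SE = 9/1.742 = 5.167. Power ≈ Φ(λ - z_{α/2}) = Φ(5.167 - 2.576) = Φ(2.591) = 0.995.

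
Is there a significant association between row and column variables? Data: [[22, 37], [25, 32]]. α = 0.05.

χ² = 0.519. df = 1, critical = 3.841. Fail to reject H₀. No evidence of dependence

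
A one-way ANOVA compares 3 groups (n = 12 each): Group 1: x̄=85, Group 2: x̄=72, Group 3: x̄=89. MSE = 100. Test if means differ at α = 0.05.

Grand mean = 82.0. SS_between = 1896.0, MS_between = 948.0. F = 9.48, F_crit ≈ 3.285. Reject H₀.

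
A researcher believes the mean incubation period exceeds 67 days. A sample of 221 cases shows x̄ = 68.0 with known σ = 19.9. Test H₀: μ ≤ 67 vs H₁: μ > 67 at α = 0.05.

z = 0.747. Critical value: 1.645. Fail to reject H₀.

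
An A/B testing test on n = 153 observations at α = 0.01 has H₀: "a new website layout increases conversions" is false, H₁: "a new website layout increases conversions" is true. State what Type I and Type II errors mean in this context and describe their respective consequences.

Type I (false positive): concluding that a new website layout increases conversions when it is not — rolling out a layout that doesn't actually help — wasted engineering effort. Type II (false negative): failing to conclude that a new website layout increases conversions when it is — discarding a layout that would have improved conversions — lost revenue. Which is costlier depends on domain priorities and is a judgement call rather than a statistical fact.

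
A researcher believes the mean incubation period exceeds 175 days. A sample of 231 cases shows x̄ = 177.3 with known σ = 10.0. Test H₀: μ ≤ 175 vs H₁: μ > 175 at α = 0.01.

z = 3.496. Critical value: 2.33. Reject H₀.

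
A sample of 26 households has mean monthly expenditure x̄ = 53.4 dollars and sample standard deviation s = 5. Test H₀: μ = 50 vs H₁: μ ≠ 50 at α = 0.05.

t = (x̄ - μ₀)/(s/√n) = (53.4 - 50)/(5/√26) = 3.467. df = 25, critical t = ±2.06. Reject H₀.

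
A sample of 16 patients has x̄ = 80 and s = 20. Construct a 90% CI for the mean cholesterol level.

CI = x̄ ± t*(s/√n) = 80 ± 1.753(20/√16) = (71.23, 88.77)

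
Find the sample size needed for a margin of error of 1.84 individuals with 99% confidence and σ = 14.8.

n = (z*σ/E)² = (2.576×14.8/1.84)² = 429.3 → n = 430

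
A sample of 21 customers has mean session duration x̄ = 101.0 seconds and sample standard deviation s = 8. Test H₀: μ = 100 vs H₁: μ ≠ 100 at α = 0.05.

t = (x̄ - μ₀)/(s/√n) = (101.0 - 100)/(8/√21) = 0.573. df = 20, critical t = ±2.086. Fail to reject H₀.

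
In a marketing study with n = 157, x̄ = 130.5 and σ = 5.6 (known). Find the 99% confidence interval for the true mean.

CI = x̄ ± z*(σ/√n) = 130.5 ± 2.576(5.6/√157) = 130.5 ± 1.15 = (129.35, 131.65)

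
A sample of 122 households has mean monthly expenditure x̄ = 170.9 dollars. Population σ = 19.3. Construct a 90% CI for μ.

CI = x̄ ± z*(σ/√n) = 170.9 ± 1.645(19.3/√122) = 170.9 ± 2.87 = (168.03, 173.77)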